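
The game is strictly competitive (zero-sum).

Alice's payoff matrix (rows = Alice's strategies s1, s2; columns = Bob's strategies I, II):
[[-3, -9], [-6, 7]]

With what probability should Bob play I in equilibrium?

16/19

Row minima are -9 and -6, so Alice's maximin is -6; column maxima are -3 and 7, so Bob's minimax is -3. These differ, so the equilibrium is in mixed strategies.
Let Bob play I with probability q. Alice is indifferent when −3q − 9(1−q) = −6q + 7(1−q), giving q = 16/19.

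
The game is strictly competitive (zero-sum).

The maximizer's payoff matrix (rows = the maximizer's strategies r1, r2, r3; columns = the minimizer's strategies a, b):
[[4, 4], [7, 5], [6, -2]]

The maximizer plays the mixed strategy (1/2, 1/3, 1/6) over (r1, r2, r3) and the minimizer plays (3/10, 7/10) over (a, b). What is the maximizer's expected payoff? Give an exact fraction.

59/15

Against (3/10, 7/10), each row's expected payoff is r1: 4; r2: 28/5; r3: 2/5.
Taking the (1/2, 1/3, 1/6)-weighted average: (1/2)·(4) + (1/3)·(28/5) + (1/6)·(2/5) = 59/15.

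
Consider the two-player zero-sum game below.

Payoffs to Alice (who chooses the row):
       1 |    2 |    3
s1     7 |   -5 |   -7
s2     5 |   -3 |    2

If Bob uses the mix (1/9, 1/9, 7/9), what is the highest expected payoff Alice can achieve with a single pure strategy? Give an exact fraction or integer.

16/9

s1: (7)·(1/9) + (-5)·(1/9) + (-7)·(7/9) = -47/9.
s2: (5)·(1/9) + (-3)·(1/9) + (2)·(7/9) = 16/9.
The best pure response is s2 with expected payoff 16/9.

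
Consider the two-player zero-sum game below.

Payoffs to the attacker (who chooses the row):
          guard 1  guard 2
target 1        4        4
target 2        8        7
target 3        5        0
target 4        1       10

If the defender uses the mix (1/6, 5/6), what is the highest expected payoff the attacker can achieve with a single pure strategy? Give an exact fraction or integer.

target 1: (4)·(1/6) + (4)·(5/6) = 4.
target 2: (8)·(1/6) + (7)·(5/6) = 43/6.
target 3: (5)·(1/6) + (0)·(5/6) = 5/6.
target 4: (1)·(1/6) + (10)·(5/6) = 17/2.
The best pure response is target 4 with expected payoff 17/2.

17/2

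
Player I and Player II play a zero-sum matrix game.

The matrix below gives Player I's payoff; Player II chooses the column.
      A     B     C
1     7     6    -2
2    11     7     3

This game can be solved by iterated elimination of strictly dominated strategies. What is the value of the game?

3

Column B is strictly dominated by C for Player II (-2<6, 3<7); eliminate B.
Column A is strictly dominated by C for Player II (-2<7, 3<11); eliminate A.
Row 1 is strictly dominated by row 2 (3>-2); eliminate 1.
Only (2, C) remains, with payoff 3.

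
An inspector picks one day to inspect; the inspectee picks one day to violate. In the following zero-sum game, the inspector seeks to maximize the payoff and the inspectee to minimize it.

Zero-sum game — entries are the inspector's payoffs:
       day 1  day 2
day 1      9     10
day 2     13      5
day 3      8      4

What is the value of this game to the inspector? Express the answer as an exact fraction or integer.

85/9

Row day 3 is strictly dominated by row day 1, so the inspector never plays it.
The remaining 2×2 game on (day 1, day 2) × (day 1, day 2) has no saddle point. Let the inspector play day 1 with probability p; indifference gives 9p + 13(1−p) = 10p + 5(1−p), so p = 8/9.
Similarly the inspectee's optimal q on day 1 is 5/9, and the value is 9·(5/9) + (10)·(4/9) = 85/9.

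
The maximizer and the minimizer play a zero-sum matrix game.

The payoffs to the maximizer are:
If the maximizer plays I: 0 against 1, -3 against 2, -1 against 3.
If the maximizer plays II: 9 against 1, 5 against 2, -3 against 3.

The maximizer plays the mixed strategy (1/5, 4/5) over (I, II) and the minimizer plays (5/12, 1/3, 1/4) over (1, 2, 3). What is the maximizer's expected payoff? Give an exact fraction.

209/60

Against (5/12, 1/3, 1/4), each row's expected payoff is I: -5/4; II: 14/3.
Taking the (1/5, 4/5)-weighted average: (1/5)·(-5/4) + (4/5)·(14/3) = 209/60.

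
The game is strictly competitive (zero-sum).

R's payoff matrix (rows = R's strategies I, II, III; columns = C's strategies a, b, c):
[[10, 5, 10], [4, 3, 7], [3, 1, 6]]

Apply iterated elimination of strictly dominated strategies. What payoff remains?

Column a is strictly dominated by b for C (5<10, 3<4, 1<3); eliminate a.
Column c is strictly dominated by b for C (5<10, 3<7, 1<6); eliminate c.
Row III is strictly dominated by row I (5>1); eliminate III.
Row II is strictly dominated by row I (5>3); eliminate II.
Only (I, b) remains, with payoff 5.

5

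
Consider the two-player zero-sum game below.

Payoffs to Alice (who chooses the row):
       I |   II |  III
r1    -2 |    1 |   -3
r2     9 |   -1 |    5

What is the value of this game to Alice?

1/5

Column I is strictly dominated by III for Bob (it gives Alice more in every row).
The remaining 2×2 game on (r1, r2) × (II, III) has no saddle point. Let Alice play r1 with probability p; indifference gives p − (1−p) = −3p + 5(1−p), so p = 3/5.
Similarly Bob's optimal q on II is 4/5, and the value is 1·(4/5) + (-3)·(1/5) = 1/5.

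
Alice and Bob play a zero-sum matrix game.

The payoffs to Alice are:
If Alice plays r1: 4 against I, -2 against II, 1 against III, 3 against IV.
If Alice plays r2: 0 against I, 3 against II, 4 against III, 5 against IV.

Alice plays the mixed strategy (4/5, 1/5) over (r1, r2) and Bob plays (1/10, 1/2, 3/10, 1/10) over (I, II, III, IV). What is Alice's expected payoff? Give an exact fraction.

16/25

Against (1/10, 1/2, 3/10, 1/10), each row's expected payoff is r1: 0; r2: 16/5.
Taking the (4/5, 1/5)-weighted average: (4/5)·(0) + (1/5)·(16/5) = 16/25.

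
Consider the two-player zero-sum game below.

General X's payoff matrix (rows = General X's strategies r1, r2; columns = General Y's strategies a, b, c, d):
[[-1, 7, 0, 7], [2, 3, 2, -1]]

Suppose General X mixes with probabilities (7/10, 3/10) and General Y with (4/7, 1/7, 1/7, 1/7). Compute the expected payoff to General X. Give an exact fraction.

53/35

Against (4/7, 1/7, 1/7, 1/7), each row's expected payoff is r1: 10/7; r2: 12/7.
Taking the (7/10, 3/10)-weighted average: (7/10)·(10/7) + (3/10)·(12/7) = 53/35.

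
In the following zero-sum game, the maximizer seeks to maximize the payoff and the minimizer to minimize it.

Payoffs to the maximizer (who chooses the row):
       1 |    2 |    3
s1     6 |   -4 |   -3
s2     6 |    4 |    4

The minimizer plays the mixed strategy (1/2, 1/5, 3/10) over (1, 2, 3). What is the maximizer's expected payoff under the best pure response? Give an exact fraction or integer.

5

s1: (6)·(1/2) + (-4)·(1/5) + (-3)·(3/10) = 13/10.
s2: (6)·(1/2) + (4)·(1/5) + (4)·(3/10) = 5.
The best pure response is s2 with expected payoff 5.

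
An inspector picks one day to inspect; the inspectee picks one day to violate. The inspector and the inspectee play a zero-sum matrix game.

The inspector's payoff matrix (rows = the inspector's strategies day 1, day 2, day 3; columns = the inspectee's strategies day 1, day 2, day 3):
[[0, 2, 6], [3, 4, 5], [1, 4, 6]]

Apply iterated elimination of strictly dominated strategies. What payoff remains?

Column day 2 is strictly dominated by day 1 for the inspectee (0<2, 3<4, 1<4); eliminate day 2.
Column day 3 is strictly dominated by day 1 for the inspectee (0<6, 3<5, 1<6); eliminate day 3.
Row day 3 is strictly dominated by row day 2 (3>1); eliminate day 3.
Row day 1 is strictly dominated by row day 2 (3>0); eliminate day 1.
Only (day 2, day 1) remains, with payoff 3.

3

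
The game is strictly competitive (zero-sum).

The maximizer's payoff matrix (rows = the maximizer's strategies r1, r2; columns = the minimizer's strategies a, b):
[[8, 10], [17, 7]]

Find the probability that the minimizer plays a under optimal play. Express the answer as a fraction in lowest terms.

1/4

Row minima are 8 and 7, so the maximizer's maximin is 8; column maxima are 17 and 10, so the minimizer's minimax is 10. These differ, so the equilibrium is in mixed strategies.
Let the minimizer play a with probability q. The maximizer is indifferent when 8q + 10(1−q) = 17q + 7(1−q), giving q = 1/4.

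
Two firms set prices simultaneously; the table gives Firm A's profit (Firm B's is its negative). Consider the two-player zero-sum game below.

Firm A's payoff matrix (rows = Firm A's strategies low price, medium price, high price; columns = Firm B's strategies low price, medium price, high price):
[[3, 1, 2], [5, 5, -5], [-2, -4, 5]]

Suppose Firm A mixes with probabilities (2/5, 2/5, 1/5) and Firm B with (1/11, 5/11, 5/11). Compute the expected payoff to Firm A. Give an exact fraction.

Against (1/11, 5/11, 5/11), each row's expected payoff is low price: 18/11; medium price: 5/11; high price: 3/11.
Taking the (2/5, 2/5, 1/5)-weighted average: (2/5)·(18/11) + (2/5)·(5/11) + (1/5)·(3/11) = 49/55.

49/55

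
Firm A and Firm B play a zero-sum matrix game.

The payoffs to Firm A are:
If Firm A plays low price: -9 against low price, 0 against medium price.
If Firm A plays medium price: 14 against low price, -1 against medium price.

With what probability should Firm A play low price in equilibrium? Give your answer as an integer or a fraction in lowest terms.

5/8

Row minima are -9 and -1, so Firm A's maximin is -1; column maxima are 14 and 0, so Firm B's minimax is 0. These differ, so the equilibrium is in mixed strategies.
Let Firm A play low price with probability p. Firm B is indifferent when −9p + 14(1−p) = −(1−p), giving p = 5/8.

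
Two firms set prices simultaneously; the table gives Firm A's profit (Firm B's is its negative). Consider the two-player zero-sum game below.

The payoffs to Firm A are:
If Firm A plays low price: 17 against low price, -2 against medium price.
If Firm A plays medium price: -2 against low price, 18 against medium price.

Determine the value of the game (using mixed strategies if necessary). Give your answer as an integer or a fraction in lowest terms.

Row minima are -2 and -2, so Firm A's maximin is -2; column maxima are 17 and 18, so Firm B's minimax is 17. These differ, so the equilibrium is in mixed strategies.
Let Firm A play low price with probability p. Firm B is indifferent when 17p − 2(1−p) = −2p + 18(1−p), giving p = 20/39.
Let Firm B play low price with probability q. Firm A is indifferent when 17q − 2(1−q) = −2q + 18(1−q), giving q = 20/39.
The value is 17·(20/39) + (-2)·(19/39) = 302/39.

302/39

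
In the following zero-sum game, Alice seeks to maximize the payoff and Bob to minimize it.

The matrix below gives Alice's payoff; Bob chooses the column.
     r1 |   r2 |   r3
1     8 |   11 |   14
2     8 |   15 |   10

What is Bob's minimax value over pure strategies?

8

The worst case (largest entry) in each column is r1: 8, r2: 15, r3: 14.
The best (smallest) of these is 8.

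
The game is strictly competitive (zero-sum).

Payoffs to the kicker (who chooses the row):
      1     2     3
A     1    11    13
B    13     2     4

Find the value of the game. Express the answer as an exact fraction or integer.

47/7

Column 3 is strictly dominated by 2 for the goalkeeper (it gives the kicker more in every row).
The remaining 2×2 game on (A, B) × (1, 2) has no saddle point. Let the kicker play A with probability p; indifference gives p + 13(1−p) = 11p + 2(1−p), so p = 11/21.
Similarly the goalkeeper's optimal q on 1 is 3/7, and the value is 1·(3/7) + (11)·(4/7) = 47/7.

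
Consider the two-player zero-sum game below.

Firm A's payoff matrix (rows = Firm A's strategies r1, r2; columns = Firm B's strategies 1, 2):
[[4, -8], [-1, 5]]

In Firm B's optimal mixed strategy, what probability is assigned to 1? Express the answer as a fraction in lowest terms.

13/18

Row minima are -8 and -1, so Firm A's maximin is -1; column maxima are 4 and 5, so Firm B's minimax is 4. These differ, so the equilibrium is in mixed strategies.
Let Firm B play 1 with probability q. Firm A is indifferent when 4q − 8(1−q) = −q + 5(1−q), giving q = 13/18.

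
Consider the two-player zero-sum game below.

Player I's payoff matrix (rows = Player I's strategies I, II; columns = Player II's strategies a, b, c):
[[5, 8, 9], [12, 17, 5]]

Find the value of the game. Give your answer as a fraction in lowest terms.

Column b is strictly dominated by a for Player II (it gives Player I more in every row).
The remaining 2×2 game on (I, II) × (a, c) has no saddle point. Let Player I play I with probability p; indifference gives 5p + 12(1−p) = 9p + 5(1−p), so p = 7/11.
Similarly Player II's optimal q on a is 4/11, and the value is 5·(4/11) + (9)·(7/11) = 83/11.

83/11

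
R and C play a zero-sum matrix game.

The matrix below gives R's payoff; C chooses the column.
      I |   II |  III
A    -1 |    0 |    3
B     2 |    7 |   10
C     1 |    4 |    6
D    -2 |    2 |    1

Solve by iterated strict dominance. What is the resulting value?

2

Row D is strictly dominated by row B (2>-2, 7>2, 10>1); eliminate D.
Row A is strictly dominated by row B (2>-1, 7>0, 10>3); eliminate A.
Column III is strictly dominated by I for C (2<10, 1<6); eliminate III.
Column II is strictly dominated by I for C (2<7, 1<4); eliminate II.
Row C is strictly dominated by row B (2>1); eliminate C.
Only (B, I) remains, with payoff 2.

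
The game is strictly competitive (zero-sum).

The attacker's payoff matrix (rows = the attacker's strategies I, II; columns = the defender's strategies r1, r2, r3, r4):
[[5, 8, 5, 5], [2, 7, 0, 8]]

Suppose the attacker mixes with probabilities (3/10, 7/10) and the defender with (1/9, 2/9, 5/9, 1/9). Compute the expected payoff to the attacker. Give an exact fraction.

107/30

Against (1/9, 2/9, 5/9, 1/9), each row's expected payoff is I: 17/3; II: 8/3.
Taking the (3/10, 7/10)-weighted average: (3/10)·(17/3) + (7/10)·(8/3) = 107/30.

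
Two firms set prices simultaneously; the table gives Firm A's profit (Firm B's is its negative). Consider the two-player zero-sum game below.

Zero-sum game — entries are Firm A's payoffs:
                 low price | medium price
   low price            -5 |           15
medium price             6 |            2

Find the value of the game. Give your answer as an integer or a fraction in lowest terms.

Row minima are -5 and 2, so Firm A's maximin is 2; column maxima are 6 and 15, so Firm B's minimax is 6. These differ, so the equilibrium is in mixed strategies.
Let Firm A play low price with probability p. Firm B is indifferent when −5p + 6(1−p) = 15p + 2(1−p), giving p = 1/6.
Let Firm B play low price with probability q. Firm A is indifferent when −5q + 15(1−q) = 6q + 2(1−q), giving q = 13/24.
The value is -5·(13/24) + (15)·(11/24) = 25/6.

25/6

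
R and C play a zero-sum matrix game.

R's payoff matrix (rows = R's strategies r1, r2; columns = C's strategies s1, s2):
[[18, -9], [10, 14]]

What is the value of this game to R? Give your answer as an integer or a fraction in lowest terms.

342/31

Row minima are -9 and 10, so R's maximin is 10; column maxima are 18 and 14, so C's minimax is 14. These differ, so the equilibrium is in mixed strategies.
Let R play r1 with probability p. C is indifferent when 18p + 10(1−p) = −9p + 14(1−p), giving p = 4/31.
Let C play s1 with probability q. R is indifferent when 18q − 9(1−q) = 10q + 14(1−q), giving q = 23/31.
The value is 18·(23/31) + (-9)·(8/31) = 342/31.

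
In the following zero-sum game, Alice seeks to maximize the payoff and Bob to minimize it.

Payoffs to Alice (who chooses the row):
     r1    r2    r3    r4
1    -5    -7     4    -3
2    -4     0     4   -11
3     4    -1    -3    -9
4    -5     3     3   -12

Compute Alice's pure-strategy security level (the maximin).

The worst-case payoff for each row is 1: -7, 2: -11, 3: -9, 4: -12.
The best of these is -7.

-7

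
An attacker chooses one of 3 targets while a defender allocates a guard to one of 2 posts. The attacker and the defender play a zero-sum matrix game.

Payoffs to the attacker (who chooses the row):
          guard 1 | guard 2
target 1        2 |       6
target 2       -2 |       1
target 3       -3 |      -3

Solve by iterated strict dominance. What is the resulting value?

Row target 2 is strictly dominated by row target 1 (2>-2, 6>1); eliminate target 2.
Row target 3 is strictly dominated by row target 1 (2>-3, 6>-3); eliminate target 3.
Column guard 2 is strictly dominated by guard 1 for the defender (2<6); eliminate guard 2.
Only (target 1, guard 1) remains, with payoff 2.

2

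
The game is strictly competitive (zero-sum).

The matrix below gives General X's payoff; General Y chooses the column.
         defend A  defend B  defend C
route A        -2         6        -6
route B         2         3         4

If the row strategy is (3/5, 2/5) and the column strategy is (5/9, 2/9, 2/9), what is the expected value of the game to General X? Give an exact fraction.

Against (5/9, 2/9, 2/9), each row's expected payoff is route A: -10/9; route B: 8/3.
Taking the (3/5, 2/5)-weighted average: (3/5)·(-10/9) + (2/5)·(8/3) = 2/5.

2/5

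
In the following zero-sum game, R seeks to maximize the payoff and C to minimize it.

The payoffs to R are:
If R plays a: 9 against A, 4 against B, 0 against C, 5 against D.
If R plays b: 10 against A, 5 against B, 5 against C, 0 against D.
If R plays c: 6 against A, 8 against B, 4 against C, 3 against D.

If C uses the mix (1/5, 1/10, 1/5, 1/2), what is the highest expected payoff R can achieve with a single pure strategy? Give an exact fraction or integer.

47/10

a: (9)·(1/5) + (4)·(1/10) + (0)·(1/5) + (5)·(1/2) = 47/10.
b: (10)·(1/5) + (5)·(1/10) + (5)·(1/5) + (0)·(1/2) = 7/2.
c: (6)·(1/5) + (8)·(1/10) + (4)·(1/5) + (3)·(1/2) = 43/10.
The best pure response is a with expected payoff 47/10.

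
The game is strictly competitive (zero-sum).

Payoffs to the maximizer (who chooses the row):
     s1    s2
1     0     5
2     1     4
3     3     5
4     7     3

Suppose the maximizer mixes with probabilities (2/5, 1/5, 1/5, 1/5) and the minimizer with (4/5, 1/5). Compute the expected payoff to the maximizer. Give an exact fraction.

Against (4/5, 1/5), each row's expected payoff is 1: 1; 2: 8/5; 3: 17/5; 4: 31/5.
Taking the (2/5, 1/5, 1/5, 1/5)-weighted average: (2/5)·(1) + (1/5)·(8/5) + (1/5)·(17/5) + (1/5)·(31/5) = 66/25.

66/25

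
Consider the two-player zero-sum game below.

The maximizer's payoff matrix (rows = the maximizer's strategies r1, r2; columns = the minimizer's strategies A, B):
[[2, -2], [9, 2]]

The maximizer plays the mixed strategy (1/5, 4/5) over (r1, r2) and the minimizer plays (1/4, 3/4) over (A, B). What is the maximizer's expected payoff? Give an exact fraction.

14/5

Against (1/4, 3/4), each row's expected payoff is r1: -1; r2: 15/4.
Taking the (1/5, 4/5)-weighted average: (1/5)·(-1) + (4/5)·(15/4) = 14/5.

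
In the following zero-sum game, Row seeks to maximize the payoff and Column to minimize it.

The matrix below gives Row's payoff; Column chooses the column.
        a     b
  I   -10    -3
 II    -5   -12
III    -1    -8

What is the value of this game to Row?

Row II is strictly dominated by row III, so Row never plays it.
The remaining 2×2 game on (I, III) × (a, b) has no saddle point. Let Row play I with probability p; indifference gives −10p − (1−p) = −3p − 8(1−p), so p = 1/2.
Similarly Column's optimal q on a is 5/14, and the value is -10·(5/14) + (-3)·(9/14) = -11/2.

-11/2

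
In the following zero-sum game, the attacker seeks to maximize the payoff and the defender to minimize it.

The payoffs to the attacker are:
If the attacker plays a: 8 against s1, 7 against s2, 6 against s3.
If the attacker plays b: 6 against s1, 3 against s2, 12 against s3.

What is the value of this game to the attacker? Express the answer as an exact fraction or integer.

Column s1 is strictly dominated by s2 for the defender (it gives the attacker more in every row).
The remaining 2×2 game on (a, b) × (s2, s3) has no saddle point. Let the attacker play a with probability p; indifference gives 7p + 3(1−p) = 6p + 12(1−p), so p = 9/10.
Similarly the defender's optimal q on s2 is 3/5, and the value is 7·(3/5) + (6)·(2/5) = 33/5.

33/5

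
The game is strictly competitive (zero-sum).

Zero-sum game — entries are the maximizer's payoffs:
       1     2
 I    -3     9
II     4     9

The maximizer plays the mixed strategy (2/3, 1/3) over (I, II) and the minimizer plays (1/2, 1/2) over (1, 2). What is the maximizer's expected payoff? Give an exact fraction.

Against (1/2, 1/2), each row's expected payoff is I: 3; II: 13/2.
Taking the (2/3, 1/3)-weighted average: (2/3)·(3) + (1/3)·(13/2) = 25/6.

25/6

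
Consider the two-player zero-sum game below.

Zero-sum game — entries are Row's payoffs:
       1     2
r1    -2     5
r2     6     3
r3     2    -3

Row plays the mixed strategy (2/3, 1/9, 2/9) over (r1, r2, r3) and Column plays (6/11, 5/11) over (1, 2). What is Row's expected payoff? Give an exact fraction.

Against (6/11, 5/11), each row's expected payoff is r1: 13/11; r2: 51/11; r3: -3/11.
Taking the (2/3, 1/9, 2/9)-weighted average: (2/3)·(13/11) + (1/9)·(51/11) + (2/9)·(-3/11) = 41/33.

41/33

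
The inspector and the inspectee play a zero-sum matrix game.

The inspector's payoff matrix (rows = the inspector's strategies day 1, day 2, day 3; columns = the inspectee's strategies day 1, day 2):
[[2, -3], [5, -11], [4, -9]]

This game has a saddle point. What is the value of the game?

-3

Row minima: -3, -11, -9 → the inspector's maximin is -3.
Column maxima: 5, -3 → the inspectee's minimax is -3.
They coincide at (day 1, day 2), so the value is -3.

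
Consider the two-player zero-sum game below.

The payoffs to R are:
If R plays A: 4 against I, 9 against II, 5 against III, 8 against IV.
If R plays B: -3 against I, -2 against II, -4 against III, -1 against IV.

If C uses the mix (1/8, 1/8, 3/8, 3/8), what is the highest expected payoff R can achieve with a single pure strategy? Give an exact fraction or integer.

A: (4)·(1/8) + (9)·(1/8) + (5)·(3/8) + (8)·(3/8) = 13/2.
B: (-3)·(1/8) + (-2)·(1/8) + (-4)·(3/8) + (-1)·(3/8) = -5/2.
The best pure response is A with expected payoff 13/2.

13/2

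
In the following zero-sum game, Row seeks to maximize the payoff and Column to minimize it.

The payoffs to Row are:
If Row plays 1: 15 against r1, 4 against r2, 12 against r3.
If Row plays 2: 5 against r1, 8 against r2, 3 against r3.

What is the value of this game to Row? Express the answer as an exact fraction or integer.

84/13

Column r1 is strictly dominated by r3 for Column (it gives Row more in every row).
The remaining 2×2 game on (1, 2) × (r2, r3) has no saddle point. Let Row play 1 with probability p; indifference gives 4p + 8(1−p) = 12p + 3(1−p), so p = 5/13.
Similarly Column's optimal q on r2 is 9/13, and the value is 4·(9/13) + (12)·(4/13) = 84/13.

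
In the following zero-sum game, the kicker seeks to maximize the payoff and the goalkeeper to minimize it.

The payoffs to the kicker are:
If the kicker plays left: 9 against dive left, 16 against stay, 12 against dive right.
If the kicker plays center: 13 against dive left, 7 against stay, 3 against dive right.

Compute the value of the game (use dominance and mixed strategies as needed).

Column stay is strictly dominated by dive right for the goalkeeper (it gives the kicker more in every row).
The remaining 2×2 game on (left, center) × (dive left, dive right) has no saddle point. Let the kicker play left with probability p; indifference gives 9p + 13(1−p) = 12p + 3(1−p), so p = 10/13.
Similarly the goalkeeper's optimal q on dive left is 9/13, and the value is 9·(9/13) + (12)·(4/13) = 129/13.

129/13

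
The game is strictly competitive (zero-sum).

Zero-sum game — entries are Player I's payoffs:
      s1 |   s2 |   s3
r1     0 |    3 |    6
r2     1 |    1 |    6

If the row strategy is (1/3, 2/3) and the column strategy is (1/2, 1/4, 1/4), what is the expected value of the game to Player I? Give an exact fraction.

9/4

Against (1/2, 1/4, 1/4), each row's expected payoff is r1: 9/4; r2: 9/4.
Taking the (1/3, 2/3)-weighted average: (1/3)·(9/4) + (2/3)·(9/4) = 9/4.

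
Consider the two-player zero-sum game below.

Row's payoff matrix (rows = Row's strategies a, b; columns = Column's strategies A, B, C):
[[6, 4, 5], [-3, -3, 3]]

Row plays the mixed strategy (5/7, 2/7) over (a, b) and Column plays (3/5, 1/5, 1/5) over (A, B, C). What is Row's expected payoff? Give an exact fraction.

Against (3/5, 1/5, 1/5), each row's expected payoff is a: 27/5; b: -9/5.
Taking the (5/7, 2/7)-weighted average: (5/7)·(27/5) + (2/7)·(-9/5) = 117/35.

117/35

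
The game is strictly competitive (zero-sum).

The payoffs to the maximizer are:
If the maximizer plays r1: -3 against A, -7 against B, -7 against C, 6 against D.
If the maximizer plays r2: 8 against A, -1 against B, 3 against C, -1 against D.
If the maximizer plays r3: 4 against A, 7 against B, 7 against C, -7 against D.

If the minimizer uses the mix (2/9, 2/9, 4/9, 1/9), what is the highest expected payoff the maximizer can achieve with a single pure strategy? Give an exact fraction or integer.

r1: (-3)·(2/9) + (-7)·(2/9) + (-7)·(4/9) + (6)·(1/9) = -14/3.
r2: (8)·(2/9) + (-1)·(2/9) + (3)·(4/9) + (-1)·(1/9) = 25/9.
r3: (4)·(2/9) + (7)·(2/9) + (7)·(4/9) + (-7)·(1/9) = 43/9.
The best pure response is r3 with expected payoff 43/9.

43/9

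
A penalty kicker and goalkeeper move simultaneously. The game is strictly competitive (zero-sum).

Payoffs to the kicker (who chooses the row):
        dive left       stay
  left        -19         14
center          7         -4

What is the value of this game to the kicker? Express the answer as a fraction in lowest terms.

Row minima are -19 and -4, so the kicker's maximin is -4; column maxima are 7 and 14, so the goalkeeper's minimax is 7. These differ, so the equilibrium is in mixed strategies.
Let the kicker play left with probability p. The goalkeeper is indifferent when −19p + 7(1−p) = 14p − 4(1−p), giving p = 1/4.
Let the goalkeeper play dive left with probability q. The kicker is indifferent when −19q + 14(1−q) = 7q − 4(1−q), giving q = 9/22.
The value is -19·(9/22) + (14)·(13/22) = 1/2.

1/2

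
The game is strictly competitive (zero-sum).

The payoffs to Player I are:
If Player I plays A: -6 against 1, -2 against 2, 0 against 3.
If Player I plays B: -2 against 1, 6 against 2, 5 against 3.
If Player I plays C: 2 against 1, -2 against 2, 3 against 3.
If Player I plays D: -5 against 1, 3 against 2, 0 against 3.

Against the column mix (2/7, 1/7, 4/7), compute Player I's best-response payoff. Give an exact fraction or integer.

A: (-6)·(2/7) + (-2)·(1/7) + (0)·(4/7) = -2.
B: (-2)·(2/7) + (6)·(1/7) + (5)·(4/7) = 22/7.
C: (2)·(2/7) + (-2)·(1/7) + (3)·(4/7) = 2.
D: (-5)·(2/7) + (3)·(1/7) + (0)·(4/7) = -1.
The best pure response is B with expected payoff 22/7.

22/7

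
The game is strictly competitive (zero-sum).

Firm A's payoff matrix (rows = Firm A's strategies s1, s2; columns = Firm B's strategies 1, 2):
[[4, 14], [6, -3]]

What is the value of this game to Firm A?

Row minima are 4 and -3, so Firm A's maximin is 4; column maxima are 6 and 14, so Firm B's minimax is 6. These differ, so the equilibrium is in mixed strategies.
Let Firm A play s1 with probability p. Firm B is indifferent when 4p + 6(1−p) = 14p − 3(1−p), giving p = 9/19.
Let Firm B play 1 with probability q. Firm A is indifferent when 4q + 14(1−q) = 6q − 3(1−q), giving q = 17/19.
The value is 4·(17/19) + (14)·(2/19) = 96/19.

96/19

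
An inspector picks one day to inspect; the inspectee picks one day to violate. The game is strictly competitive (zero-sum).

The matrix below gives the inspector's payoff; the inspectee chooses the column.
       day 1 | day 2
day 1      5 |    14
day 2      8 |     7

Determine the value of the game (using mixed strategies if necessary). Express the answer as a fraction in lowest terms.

Row minima are 5 and 7, so the inspector's maximin is 7; column maxima are 8 and 14, so the inspectee's minimax is 8. These differ, so the equilibrium is in mixed strategies.
Let the inspector play day 1 with probability p. The inspectee is indifferent when 5p + 8(1−p) = 14p + 7(1−p), giving p = 1/10.
Let the inspectee play day 1 with probability q. The inspector is indifferent when 5q + 14(1−q) = 8q + 7(1−q), giving q = 7/10.
The value is 5·(7/10) + (14)·(3/10) = 77/10.

77/10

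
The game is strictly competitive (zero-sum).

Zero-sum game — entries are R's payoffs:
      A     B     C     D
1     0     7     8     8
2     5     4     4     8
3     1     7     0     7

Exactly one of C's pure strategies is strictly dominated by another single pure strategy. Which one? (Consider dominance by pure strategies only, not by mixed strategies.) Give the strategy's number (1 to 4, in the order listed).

4

C prefers columns that give R less. Compare D with A: 0 < 8, 5 < 8, 1 < 7.
So A strictly dominates D for C; D is strictly dominated.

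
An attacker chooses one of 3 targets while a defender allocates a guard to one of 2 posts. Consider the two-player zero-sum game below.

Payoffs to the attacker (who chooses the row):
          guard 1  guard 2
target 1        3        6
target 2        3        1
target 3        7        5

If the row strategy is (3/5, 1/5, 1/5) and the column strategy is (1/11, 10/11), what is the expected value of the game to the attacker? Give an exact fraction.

259/55

Against (1/11, 10/11), each row's expected payoff is target 1: 63/11; target 2: 13/11; target 3: 57/11.
Taking the (3/5, 1/5, 1/5)-weighted average: (3/5)·(63/11) + (1/5)·(13/11) + (1/5)·(57/11) = 259/55.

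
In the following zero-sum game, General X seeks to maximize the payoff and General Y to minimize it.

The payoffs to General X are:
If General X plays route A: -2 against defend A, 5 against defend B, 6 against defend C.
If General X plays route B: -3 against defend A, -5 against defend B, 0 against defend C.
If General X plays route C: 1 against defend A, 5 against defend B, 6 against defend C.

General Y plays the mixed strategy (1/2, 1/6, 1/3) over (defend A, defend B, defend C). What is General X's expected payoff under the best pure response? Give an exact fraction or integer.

route A: (-2)·(1/2) + (5)·(1/6) + (6)·(1/3) = 11/6.
route B: (-3)·(1/2) + (-5)·(1/6) + (0)·(1/3) = -7/3.
route C: (1)·(1/2) + (5)·(1/6) + (6)·(1/3) = 10/3.
The best pure response is route C with expected payoff 10/3.

10/3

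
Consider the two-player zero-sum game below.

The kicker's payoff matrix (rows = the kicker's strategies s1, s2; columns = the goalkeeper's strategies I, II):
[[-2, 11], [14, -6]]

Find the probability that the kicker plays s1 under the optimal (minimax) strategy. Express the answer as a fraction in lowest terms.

Row minima are -2 and -6, so the kicker's maximin is -2; column maxima are 14 and 11, so the goalkeeper's minimax is 11. These differ, so the equilibrium is in mixed strategies.
Let the kicker play s1 with probability p. The goalkeeper is indifferent when −2p + 14(1−p) = 11p − 6(1−p), giving p = 20/33.

20/33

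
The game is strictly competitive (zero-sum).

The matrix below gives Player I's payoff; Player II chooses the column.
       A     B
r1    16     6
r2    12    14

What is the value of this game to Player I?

38/3

Row minima are 6 and 12, so Player I's maximin is 12; column maxima are 16 and 14, so Player II's minimax is 14. These differ, so the equilibrium is in mixed strategies.
Let Player I play r1 with probability p. Player II is indifferent when 16p + 12(1−p) = 6p + 14(1−p), giving p = 1/6.
Let Player II play A with probability q. Player I is indifferent when 16q + 6(1−q) = 12q + 14(1−q), giving q = 2/3.
The value is 16·(2/3) + (6)·(1/3) = 38/3.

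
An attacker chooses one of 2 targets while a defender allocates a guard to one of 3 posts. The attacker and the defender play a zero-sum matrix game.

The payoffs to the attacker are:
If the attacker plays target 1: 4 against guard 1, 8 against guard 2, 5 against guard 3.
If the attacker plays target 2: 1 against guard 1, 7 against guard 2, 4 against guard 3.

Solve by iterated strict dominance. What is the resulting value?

4

Row target 2 is strictly dominated by row target 1 (4>1, 8>7, 5>4); eliminate target 2.
Column guard 2 is strictly dominated by guard 1 for the defender (4<8); eliminate guard 2.
Column guard 3 is strictly dominated by guard 1 for the defender (4<5); eliminate guard 3.
Only (target 1, guard 1) remains, with payoff 4.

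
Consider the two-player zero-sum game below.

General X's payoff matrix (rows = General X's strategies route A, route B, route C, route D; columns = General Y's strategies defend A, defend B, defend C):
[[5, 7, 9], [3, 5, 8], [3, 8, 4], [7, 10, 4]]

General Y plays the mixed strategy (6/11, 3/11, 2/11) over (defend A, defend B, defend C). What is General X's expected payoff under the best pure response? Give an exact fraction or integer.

80/11

route A: (5)·(6/11) + (7)·(3/11) + (9)·(2/11) = 69/11.
route B: (3)·(6/11) + (5)·(3/11) + (8)·(2/11) = 49/11.
route C: (3)·(6/11) + (8)·(3/11) + (4)·(2/11) = 50/11.
route D: (7)·(6/11) + (10)·(3/11) + (4)·(2/11) = 80/11.
The best pure response is route D with expected payoff 80/11.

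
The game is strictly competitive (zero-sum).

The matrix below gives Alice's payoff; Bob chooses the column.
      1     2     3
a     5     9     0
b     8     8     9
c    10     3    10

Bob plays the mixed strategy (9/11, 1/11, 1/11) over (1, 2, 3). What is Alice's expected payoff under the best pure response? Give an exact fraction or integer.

103/11

a: (5)·(9/11) + (9)·(1/11) + (0)·(1/11) = 54/11.
b: (8)·(9/11) + (8)·(1/11) + (9)·(1/11) = 89/11.
c: (10)·(9/11) + (3)·(1/11) + (10)·(1/11) = 103/11.
The best pure response is c with expected payoff 103/11.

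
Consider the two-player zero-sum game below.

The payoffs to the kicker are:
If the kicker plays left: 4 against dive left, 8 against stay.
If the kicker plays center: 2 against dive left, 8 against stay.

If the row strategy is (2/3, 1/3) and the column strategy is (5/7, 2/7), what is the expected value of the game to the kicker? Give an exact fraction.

14/3

Against (5/7, 2/7), each row's expected payoff is left: 36/7; center: 26/7.
Taking the (2/3, 1/3)-weighted average: (2/3)·(36/7) + (1/3)·(26/7) = 14/3.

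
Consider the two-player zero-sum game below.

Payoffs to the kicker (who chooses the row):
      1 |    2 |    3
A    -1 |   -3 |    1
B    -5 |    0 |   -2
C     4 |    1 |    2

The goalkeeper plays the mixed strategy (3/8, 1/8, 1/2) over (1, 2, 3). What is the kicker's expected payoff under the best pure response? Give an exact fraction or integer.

21/8

A: (-1)·(3/8) + (-3)·(1/8) + (1)·(1/2) = -1/4.
B: (-5)·(3/8) + (0)·(1/8) + (-2)·(1/2) = -23/8.
C: (4)·(3/8) + (1)·(1/8) + (2)·(1/2) = 21/8.
The best pure response is C with expected payoff 21/8.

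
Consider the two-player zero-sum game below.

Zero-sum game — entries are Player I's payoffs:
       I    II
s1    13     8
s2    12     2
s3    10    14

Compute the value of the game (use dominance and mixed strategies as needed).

34/3

Row s2 is strictly dominated by row s1, so Player I never plays it.
The remaining 2×2 game on (s1, s3) × (I, II) has no saddle point. Let Player I play s1 with probability p; indifference gives 13p + 10(1−p) = 8p + 14(1−p), so p = 4/9.
Similarly Player II's optimal q on I is 2/3, and the value is 13·(2/3) + (8)·(1/3) = 34/3.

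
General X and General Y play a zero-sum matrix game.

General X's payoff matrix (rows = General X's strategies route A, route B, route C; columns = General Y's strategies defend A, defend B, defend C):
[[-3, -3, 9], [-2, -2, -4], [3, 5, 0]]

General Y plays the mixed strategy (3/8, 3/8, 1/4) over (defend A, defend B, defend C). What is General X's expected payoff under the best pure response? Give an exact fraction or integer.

route A: (-3)·(3/8) + (-3)·(3/8) + (9)·(1/4) = 0.
route B: (-2)·(3/8) + (-2)·(3/8) + (-4)·(1/4) = -5/2.
route C: (3)·(3/8) + (5)·(3/8) + (0)·(1/4) = 3.
The best pure response is route C with expected payoff 3.

3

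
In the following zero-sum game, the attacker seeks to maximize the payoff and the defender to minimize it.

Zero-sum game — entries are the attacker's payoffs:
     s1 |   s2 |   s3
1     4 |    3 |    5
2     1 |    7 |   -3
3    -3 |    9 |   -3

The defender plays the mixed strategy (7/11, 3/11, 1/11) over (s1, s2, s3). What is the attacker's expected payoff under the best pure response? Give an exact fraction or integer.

42/11

1: (4)·(7/11) + (3)·(3/11) + (5)·(1/11) = 42/11.
2: (1)·(7/11) + (7)·(3/11) + (-3)·(1/11) = 25/11.
3: (-3)·(7/11) + (9)·(3/11) + (-3)·(1/11) = 3/11.
The best pure response is 1 with expected payoff 42/11.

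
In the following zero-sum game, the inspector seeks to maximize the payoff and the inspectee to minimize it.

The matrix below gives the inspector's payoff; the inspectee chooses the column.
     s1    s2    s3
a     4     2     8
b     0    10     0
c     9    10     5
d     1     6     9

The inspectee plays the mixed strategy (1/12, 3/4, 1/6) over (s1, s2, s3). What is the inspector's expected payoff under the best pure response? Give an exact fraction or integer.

a: (4)·(1/12) + (2)·(3/4) + (8)·(1/6) = 19/6.
b: (0)·(1/12) + (10)·(3/4) + (0)·(1/6) = 15/2.
c: (9)·(1/12) + (10)·(3/4) + (5)·(1/6) = 109/12.
d: (1)·(1/12) + (6)·(3/4) + (9)·(1/6) = 73/12.
The best pure response is c with expected payoff 109/12.

109/12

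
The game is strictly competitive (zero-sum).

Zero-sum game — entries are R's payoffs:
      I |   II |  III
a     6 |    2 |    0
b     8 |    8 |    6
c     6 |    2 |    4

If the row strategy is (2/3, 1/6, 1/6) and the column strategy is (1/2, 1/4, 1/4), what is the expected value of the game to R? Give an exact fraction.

Against (1/2, 1/4, 1/4), each row's expected payoff is a: 7/2; b: 15/2; c: 9/2.
Taking the (2/3, 1/6, 1/6)-weighted average: (2/3)·(7/2) + (1/6)·(15/2) + (1/6)·(9/2) = 13/3.

13/3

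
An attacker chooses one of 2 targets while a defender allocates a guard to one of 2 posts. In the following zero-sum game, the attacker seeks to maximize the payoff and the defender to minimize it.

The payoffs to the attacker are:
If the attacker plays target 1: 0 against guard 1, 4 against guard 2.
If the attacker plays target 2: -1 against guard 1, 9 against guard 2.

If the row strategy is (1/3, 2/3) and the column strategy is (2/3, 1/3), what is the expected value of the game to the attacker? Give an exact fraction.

2

Against (2/3, 1/3), each row's expected payoff is target 1: 4/3; target 2: 7/3.
Taking the (1/3, 2/3)-weighted average: (1/3)·(4/3) + (2/3)·(7/3) = 2.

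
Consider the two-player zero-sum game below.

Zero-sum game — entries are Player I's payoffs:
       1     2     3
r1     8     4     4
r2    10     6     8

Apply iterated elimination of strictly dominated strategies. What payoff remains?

Column 1 is strictly dominated by 2 for Player II (4<8, 6<10); eliminate 1.
Row r1 is strictly dominated by row r2 (6>4, 8>4); eliminate r1.
Column 3 is strictly dominated by 2 for Player II (6<8); eliminate 3.
Only (r2, 2) remains, with payoff 6.

6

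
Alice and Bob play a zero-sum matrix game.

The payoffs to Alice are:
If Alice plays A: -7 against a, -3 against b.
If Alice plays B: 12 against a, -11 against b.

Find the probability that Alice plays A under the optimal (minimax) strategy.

Row minima are -7 and -11, so Alice's maximin is -7; column maxima are 12 and -3, so Bob's minimax is -3. These differ, so the equilibrium is in mixed strategies.
Let Alice play A with probability p. Bob is indifferent when −7p + 12(1−p) = −3p − 11(1−p), giving p = 23/27.

23/27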